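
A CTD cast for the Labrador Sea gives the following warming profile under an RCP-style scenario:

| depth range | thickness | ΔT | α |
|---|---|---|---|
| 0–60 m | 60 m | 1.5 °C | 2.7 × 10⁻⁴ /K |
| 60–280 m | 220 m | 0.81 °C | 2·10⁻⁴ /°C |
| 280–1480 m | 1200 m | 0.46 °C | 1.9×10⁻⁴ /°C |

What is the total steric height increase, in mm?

0–60 m: 1.5 × 60 × 2.7×10⁻⁴ = 0.02430 m
Layer 2: 2×10⁻⁴ × 220 × 0.81 = 0.03564 m
1.9×10⁻⁴ × 0.46 × 1200 = 0.10488 m
Δh = 0.02430 + 0.03564 + 0.10488 = 0.16482 m

160 mm of thermosteric rise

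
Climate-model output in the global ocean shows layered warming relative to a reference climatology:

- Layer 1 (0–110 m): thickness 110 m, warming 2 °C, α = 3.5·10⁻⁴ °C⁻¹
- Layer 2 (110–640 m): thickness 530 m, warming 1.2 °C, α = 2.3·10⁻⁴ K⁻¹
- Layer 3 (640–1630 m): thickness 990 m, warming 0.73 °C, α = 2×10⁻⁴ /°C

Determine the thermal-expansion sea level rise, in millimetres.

0–110 m: 110 × 3.5×10⁻⁴ × 2 = 0.07700 m
110–640 m: 1.2 × 2.3×10⁻⁴ × 530 = 0.14628 m
640–1630 m: 990 × 0.73 × 2×10⁻⁴ = 0.14454 m
Δh = 0.07700 + 0.14628 + 0.14454 = 0.36782 m ≈ 368 mm

368 mm of thermosteric rise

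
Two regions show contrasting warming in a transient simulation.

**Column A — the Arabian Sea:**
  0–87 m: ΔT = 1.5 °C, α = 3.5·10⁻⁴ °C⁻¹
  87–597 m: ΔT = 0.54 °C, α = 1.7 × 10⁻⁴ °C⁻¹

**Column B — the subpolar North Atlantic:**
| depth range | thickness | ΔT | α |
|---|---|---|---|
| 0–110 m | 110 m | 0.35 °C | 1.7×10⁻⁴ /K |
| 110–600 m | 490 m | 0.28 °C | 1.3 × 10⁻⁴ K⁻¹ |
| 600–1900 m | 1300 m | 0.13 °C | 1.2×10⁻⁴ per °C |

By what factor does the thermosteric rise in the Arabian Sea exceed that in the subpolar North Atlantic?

≈ 2.1×

A 0–87 m: 87 × 1.5 × 3.5×10⁻⁴ = 0.045675 m
A 87–597 m: 510 × 0.54 × 1.7×10⁻⁴ = 0.046818 m
A total: 0.092493 m
B 110 × 0.35 × 1.7×10⁻⁴ = 0.006545 m
B Layer 2: 490 × 1.3×10⁻⁴ × 0.28 = 0.017836 m
B 0.13 × 1.2×10⁻⁴ × 1300 = 0.02028 m
B total: 0.044661 m
Ratio: 0.092493 / 0.044661 ≈ 2.071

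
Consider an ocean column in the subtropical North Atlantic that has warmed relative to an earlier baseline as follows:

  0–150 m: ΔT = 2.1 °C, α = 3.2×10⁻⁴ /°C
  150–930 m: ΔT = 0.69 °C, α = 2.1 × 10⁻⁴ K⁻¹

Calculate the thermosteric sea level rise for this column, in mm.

0–150 m: 2.1 × 150 × 3.2×10⁻⁴ = 0.10080 m
Layer 2: 2.1×10⁻⁴ × 780 × 0.69 = 0.113022 m
Δh = 0.10080 + 0.113022 = 0.213822 m

210 mm of thermosteric rise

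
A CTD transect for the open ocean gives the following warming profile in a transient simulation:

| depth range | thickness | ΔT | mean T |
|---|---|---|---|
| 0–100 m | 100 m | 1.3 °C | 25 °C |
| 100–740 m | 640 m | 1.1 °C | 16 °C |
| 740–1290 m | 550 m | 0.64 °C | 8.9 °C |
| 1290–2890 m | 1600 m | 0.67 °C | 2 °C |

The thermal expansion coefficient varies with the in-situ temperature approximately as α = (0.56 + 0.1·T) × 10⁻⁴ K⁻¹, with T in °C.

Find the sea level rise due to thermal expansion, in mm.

Δh ≈ 320 mm

Layer 1: α = (0.56 + 0.1×25)×10⁻⁴ = 3.06×10⁻⁴ K⁻¹
Layer 2: α = (0.56 + 0.1×16)×10⁻⁴ = 2.16×10⁻⁴ K⁻¹
Layer 3: α = (0.56 + 0.1×8.9)×10⁻⁴ = 1.45×10⁻⁴ K⁻¹
Layer 4: α = (0.56 + 0.1×2)×10⁻⁴ = 0.76×10⁻⁴ K⁻¹
0–100 m: 100 × 1.3 × 3.06×10⁻⁴ = 0.03978 m
2.16×10⁻⁴ × 1.1 × 640 = 0.152064 m
740–1290 m: 1.45×10⁻⁴ × 550 × 0.64 = 0.05104 m
Layer 4: 1600 × 0.67 × 0.76×10⁻⁴ = 0.081472 m
Δh = 0.03978 + 0.152064 + 0.05104 + 0.081472 = 0.324356 m ≈ 320 mm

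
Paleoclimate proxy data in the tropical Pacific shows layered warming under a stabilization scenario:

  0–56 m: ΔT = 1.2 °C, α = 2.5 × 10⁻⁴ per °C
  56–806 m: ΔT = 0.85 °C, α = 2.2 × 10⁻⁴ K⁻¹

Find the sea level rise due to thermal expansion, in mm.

157 mm

2.5×10⁻⁴ × 1.2 × 56 = 0.01680 m
Layer 2: 750 × 2.2×10⁻⁴ × 0.85 = 0.14025 m
Δh = 0.01680 + 0.14025 = 0.15705 m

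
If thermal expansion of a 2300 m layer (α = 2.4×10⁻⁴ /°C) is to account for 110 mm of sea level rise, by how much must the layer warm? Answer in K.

ΔT = Δh/(αH) = 0.11 / (2.4×10⁻⁴ × 2300) ≈ 0.1993 K

ΔT ≈ 0.199 K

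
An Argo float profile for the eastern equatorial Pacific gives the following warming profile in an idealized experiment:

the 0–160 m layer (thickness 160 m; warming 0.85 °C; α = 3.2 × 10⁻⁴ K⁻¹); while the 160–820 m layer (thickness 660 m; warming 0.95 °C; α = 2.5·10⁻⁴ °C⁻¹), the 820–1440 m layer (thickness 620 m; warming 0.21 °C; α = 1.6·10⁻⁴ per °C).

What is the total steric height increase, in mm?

0–160 m: 3.2×10⁻⁴ × 0.85 × 160 = 0.04352 m
160–820 m: 2.5×10⁻⁴ × 660 × 0.95 = 0.15675 m
Layer 3: 0.21 × 1.6×10⁻⁴ × 620 = 0.020832 m
Δh = 0.04352 + 0.15675 + 0.020832 = 0.221102 m

about 221 mm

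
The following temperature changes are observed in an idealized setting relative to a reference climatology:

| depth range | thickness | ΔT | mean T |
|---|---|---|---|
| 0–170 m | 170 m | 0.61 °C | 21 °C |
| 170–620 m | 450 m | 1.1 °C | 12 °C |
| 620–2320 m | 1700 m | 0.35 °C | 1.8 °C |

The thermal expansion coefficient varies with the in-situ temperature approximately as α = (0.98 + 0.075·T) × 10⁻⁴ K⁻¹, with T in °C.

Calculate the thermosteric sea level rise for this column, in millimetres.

186 mm of thermosteric rise

Layer 1: α = (0.98 + 0.075×21)×10⁻⁴ = 2.555×10⁻⁴ K⁻¹
Layer 2: α = (0.98 + 0.075×12)×10⁻⁴ = 1.88×10⁻⁴ K⁻¹
Layer 3: α = (0.98 + 0.075×1.8)×10⁻⁴ = 1.115×10⁻⁴ K⁻¹
0–170 m: 2.555×10⁻⁴ × 0.61 × 170 = 0.02649535 m
Layer 2: 1.88×10⁻⁴ × 450 × 1.1 = 0.09306 m
Layer 3: 1.115×10⁻⁴ × 0.35 × 1700 = 0.0663425 m
Δh = 0.02649535 + 0.09306 + 0.0663425 = 0.18589785 m ≈ 186 mm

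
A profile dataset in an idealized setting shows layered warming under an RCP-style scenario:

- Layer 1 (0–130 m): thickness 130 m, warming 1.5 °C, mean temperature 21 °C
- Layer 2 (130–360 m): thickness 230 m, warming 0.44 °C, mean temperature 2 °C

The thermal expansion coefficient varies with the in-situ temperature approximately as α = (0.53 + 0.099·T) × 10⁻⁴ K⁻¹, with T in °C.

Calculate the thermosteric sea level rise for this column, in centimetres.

Layer 1: α = (0.53 + 0.099×21)×10⁻⁴ = 2.609×10⁻⁴ K⁻¹
Layer 2: α = (0.53 + 0.099×2)×10⁻⁴ = 0.728×10⁻⁴ K⁻¹
0–130 m: 2.609×10⁻⁴ × 1.5 × 130 = 0.0508755 m
0.728×10⁻⁴ × 0.44 × 230 = 0.00736736 m
Δh = 0.0508755 + 0.00736736 = 0.05824286 m ≈ 5.82 cm

5.82 cm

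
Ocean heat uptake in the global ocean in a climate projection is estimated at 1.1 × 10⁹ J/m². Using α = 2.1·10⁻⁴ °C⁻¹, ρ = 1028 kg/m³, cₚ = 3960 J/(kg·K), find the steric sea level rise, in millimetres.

Δh = 57 mm

Δh = αQ/(ρcₚ) = 2.1×10⁻⁴ × 1.1×10⁹ / (1028 × 3960) ≈ 0.056744 m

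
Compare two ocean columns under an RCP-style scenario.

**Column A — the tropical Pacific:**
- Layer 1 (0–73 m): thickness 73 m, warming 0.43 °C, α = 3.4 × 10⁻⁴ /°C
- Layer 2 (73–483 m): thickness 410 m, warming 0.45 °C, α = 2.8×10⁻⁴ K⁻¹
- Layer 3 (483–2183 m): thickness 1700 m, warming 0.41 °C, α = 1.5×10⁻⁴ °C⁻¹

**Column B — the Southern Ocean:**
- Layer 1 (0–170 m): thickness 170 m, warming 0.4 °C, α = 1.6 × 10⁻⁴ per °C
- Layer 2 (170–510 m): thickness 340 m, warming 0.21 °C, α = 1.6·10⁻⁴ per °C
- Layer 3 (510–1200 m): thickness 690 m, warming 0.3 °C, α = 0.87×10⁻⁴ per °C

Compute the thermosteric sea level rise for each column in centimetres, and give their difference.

A 3.4×10⁻⁴ × 73 × 0.43 = 0.0106726 m
A Layer 2: 0.45 × 410 × 2.8×10⁻⁴ = 0.05166 m
A Layer 3: 0.41 × 1.5×10⁻⁴ × 1700 = 0.10455 m
A total: 0.1668826 m
B Layer 1: 170 × 1.6×10⁻⁴ × 0.4 = 0.01088 m
B Layer 2: 0.21 × 1.6×10⁻⁴ × 340 = 0.011424 m
B Layer 3: 0.87×10⁻⁴ × 690 × 0.3 = 0.018009 m
B total: 0.040313 m
Difference: 0.1668826 − 0.040313 = 0.1265696 m

Δh_A ≈ 16.7 cm, Δh_B ≈ 4.03 cm; difference ≈ 12.7 cm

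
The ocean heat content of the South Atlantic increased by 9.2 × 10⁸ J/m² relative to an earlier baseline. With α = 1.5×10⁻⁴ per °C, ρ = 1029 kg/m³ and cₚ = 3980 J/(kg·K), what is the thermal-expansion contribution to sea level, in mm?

Δh = 33.7 mm

Δh = αQ/(ρcₚ) = 1.5×10⁻⁴ × 9.2×10⁸ / (1029 × 3980) ≈ 0.033696 m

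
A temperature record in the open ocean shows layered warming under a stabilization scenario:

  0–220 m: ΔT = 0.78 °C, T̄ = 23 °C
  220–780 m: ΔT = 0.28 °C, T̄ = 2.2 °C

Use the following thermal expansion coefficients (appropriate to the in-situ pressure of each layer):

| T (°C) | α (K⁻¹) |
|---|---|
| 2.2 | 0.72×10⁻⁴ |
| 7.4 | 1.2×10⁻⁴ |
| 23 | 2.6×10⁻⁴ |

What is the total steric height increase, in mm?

Layer 1 at 23 °C → α = 2.6×10⁻⁴ K⁻¹
Layer 2 at 2.2 °C → α = 0.72×10⁻⁴ K⁻¹
0–220 m: 0.78 × 2.6×10⁻⁴ × 220 = 0.044616 m
220–780 m: 0.28 × 560 × 0.72×10⁻⁴ = 0.0112896 m
Δh = 0.044616 + 0.0112896 = 0.0559056 m

56 mm of thermosteric rise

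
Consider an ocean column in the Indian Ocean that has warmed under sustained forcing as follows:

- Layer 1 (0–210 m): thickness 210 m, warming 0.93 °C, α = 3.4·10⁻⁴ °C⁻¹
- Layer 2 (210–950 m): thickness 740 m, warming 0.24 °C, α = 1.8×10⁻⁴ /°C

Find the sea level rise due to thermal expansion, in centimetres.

210 × 0.93 × 3.4×10⁻⁴ = 0.066402 m
Layer 2: 1.8×10⁻⁴ × 740 × 0.24 = 0.031968 m
Δh = 0.066402 + 0.031968 = 0.09837 m ≈ 9.84 cm

Δh = 9.84 cm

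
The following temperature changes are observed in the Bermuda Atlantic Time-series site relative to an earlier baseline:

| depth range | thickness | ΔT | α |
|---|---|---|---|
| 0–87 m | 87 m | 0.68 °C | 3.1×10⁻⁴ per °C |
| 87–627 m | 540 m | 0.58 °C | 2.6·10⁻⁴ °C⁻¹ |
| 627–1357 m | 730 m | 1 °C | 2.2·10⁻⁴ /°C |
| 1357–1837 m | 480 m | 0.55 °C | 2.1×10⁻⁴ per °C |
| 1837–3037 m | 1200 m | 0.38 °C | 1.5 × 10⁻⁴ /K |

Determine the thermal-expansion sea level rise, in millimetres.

Layer 1: 0.68 × 3.1×10⁻⁴ × 87 = 0.0183396 m
Layer 2: 2.6×10⁻⁴ × 0.58 × 540 = 0.081432 m
2.2×10⁻⁴ × 1 × 730 = 0.16060 m
1357–1837 m: 2.1×10⁻⁴ × 480 × 0.55 = 0.05544 m
1837–3037 m: 1200 × 0.38 × 1.5×10⁻⁴ = 0.06840 m
Δh = 0.0183396 + 0.081432 + 0.16060 + 0.05544 + 0.06840 = 0.3842116 m

about 380 mm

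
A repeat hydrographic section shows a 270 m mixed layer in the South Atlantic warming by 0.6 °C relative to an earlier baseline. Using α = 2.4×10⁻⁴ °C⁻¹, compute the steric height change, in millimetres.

Δh ≈ 38.9 mm

Δh = αΔT·H = 2.4×10⁻⁴ × 0.6 × 270 = 0.03888 m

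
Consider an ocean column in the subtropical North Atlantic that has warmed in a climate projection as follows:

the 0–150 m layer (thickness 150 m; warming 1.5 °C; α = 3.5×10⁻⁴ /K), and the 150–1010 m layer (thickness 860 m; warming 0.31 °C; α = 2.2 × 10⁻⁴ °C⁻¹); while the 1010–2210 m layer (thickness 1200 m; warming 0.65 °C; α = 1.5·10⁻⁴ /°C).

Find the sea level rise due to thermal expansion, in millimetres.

254 mm of thermosteric rise

150 × 1.5 × 3.5×10⁻⁴ = 0.07875 m
Layer 2: 2.2×10⁻⁴ × 0.31 × 860 = 0.058652 m
1.5×10⁻⁴ × 0.65 × 1200 = 0.11700 m
Δh = 0.07875 + 0.058652 + 0.11700 = 0.254402 m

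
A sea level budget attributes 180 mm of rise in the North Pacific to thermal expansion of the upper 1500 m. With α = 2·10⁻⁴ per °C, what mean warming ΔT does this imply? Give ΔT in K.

about 0.600 K

ΔT = Δh/(αH) = 0.18 / (2×10⁻⁴ × 1500) = 0.6000 K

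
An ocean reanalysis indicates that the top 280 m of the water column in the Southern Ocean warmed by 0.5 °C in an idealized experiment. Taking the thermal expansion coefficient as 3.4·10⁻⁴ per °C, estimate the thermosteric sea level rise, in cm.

Δh = αΔT·H = 3.4×10⁻⁴ × 0.5 × 280 = 0.04760 m

about 4.76 cm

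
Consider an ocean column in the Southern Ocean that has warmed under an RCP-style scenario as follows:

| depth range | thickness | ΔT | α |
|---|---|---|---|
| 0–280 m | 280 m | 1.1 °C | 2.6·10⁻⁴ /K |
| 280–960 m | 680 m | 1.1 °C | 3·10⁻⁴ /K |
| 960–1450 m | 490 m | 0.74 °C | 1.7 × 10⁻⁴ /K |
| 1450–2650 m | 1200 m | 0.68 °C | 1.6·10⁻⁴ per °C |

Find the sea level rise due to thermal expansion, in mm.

about 500 mm

Layer 1: 1.1 × 280 × 2.6×10⁻⁴ = 0.08008 m
1.1 × 3×10⁻⁴ × 680 = 0.22440 m
Layer 3: 1.7×10⁻⁴ × 0.74 × 490 = 0.061642 m
Layer 4: 0.68 × 1.6×10⁻⁴ × 1200 = 0.13056 m
Δh = 0.08008 + 0.22440 + 0.061642 + 0.13056 = 0.496682 m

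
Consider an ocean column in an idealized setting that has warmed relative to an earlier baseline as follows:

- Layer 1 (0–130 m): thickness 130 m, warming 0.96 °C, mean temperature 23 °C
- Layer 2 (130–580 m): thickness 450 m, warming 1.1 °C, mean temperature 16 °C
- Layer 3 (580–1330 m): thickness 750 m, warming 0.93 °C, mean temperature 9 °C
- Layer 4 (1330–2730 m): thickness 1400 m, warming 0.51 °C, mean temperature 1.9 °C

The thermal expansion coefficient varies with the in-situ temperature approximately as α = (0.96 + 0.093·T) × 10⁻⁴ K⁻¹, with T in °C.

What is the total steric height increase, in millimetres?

Layer 1: α = (0.96 + 0.093×23)×10⁻⁴ = 3.099×10⁻⁴ K⁻¹
Layer 2: α = (0.96 + 0.093×16)×10⁻⁴ = 2.448×10⁻⁴ K⁻¹
Layer 3: α = (0.96 + 0.093×9)×10⁻⁴ = 1.797×10⁻⁴ K⁻¹
Layer 4: α = (0.96 + 0.093×1.9)×10⁻⁴ = 1.1367×10⁻⁴ K⁻¹
3.099×10⁻⁴ × 0.96 × 130 = 0.03867552 m
2.448×10⁻⁴ × 1.1 × 450 = 0.121176 m
580–1330 m: 1.797×10⁻⁴ × 0.93 × 750 = 0.12534075 m
Layer 4: 0.51 × 1400 × 1.1367×10⁻⁴ = 0.08116038 m
Δh = 0.03867552 + 0.121176 + 0.12534075 + 0.08116038 = 0.36635265 m ≈ 366 mm

Δh ≈ 366 mm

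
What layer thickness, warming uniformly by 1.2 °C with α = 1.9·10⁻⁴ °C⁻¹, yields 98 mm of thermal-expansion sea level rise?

430 m

H = Δh/(αΔT) = 0.098 / (1.9×10⁻⁴ × 1.2) ≈ 429.8 m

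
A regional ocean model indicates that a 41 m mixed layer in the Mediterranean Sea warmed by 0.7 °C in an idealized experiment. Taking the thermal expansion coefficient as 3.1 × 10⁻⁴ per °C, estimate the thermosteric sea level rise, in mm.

Δh = 8.90 mm

Δh = αΔT·H = 3.1×10⁻⁴ × 0.7 × 41 = 0.008897 m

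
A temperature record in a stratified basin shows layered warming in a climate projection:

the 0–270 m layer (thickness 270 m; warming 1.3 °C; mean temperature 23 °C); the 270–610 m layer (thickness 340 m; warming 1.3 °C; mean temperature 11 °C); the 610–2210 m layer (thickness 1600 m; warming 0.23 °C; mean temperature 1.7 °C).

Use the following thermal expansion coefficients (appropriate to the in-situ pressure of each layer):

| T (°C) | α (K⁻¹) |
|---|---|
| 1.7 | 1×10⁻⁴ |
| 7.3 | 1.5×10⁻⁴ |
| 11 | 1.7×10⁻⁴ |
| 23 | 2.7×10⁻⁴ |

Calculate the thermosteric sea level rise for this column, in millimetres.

Layer 1 at 23 °C → α = 2.7×10⁻⁴ K⁻¹
Layer 2 at 11 °C → α = 1.7×10⁻⁴ K⁻¹
Layer 3 at 1.7 °C → α = 1×10⁻⁴ K⁻¹
270 × 1.3 × 2.7×10⁻⁴ = 0.09477 m
1.3 × 340 × 1.7×10⁻⁴ = 0.07514 m
610–2210 m: 0.23 × 1×10⁻⁴ × 1600 = 0.03680 m
Δh = 0.09477 + 0.07514 + 0.03680 = 0.20671 m

207 mm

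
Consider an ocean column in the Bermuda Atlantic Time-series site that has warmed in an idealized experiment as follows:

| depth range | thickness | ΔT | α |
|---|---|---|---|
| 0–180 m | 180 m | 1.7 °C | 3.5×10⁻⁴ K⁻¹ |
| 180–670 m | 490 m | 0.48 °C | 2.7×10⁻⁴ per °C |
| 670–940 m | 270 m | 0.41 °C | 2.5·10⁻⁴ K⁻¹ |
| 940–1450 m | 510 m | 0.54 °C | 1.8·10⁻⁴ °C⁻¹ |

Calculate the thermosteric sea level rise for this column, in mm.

Δh = 248 mm

Layer 1: 1.7 × 180 × 3.5×10⁻⁴ = 0.10710 m
180–670 m: 490 × 2.7×10⁻⁴ × 0.48 = 0.063504 m
270 × 0.41 × 2.5×10⁻⁴ = 0.027675 m
1.8×10⁻⁴ × 0.54 × 510 = 0.049572 m
Δh = 0.10710 + 0.063504 + 0.027675 + 0.049572 = 0.247851 m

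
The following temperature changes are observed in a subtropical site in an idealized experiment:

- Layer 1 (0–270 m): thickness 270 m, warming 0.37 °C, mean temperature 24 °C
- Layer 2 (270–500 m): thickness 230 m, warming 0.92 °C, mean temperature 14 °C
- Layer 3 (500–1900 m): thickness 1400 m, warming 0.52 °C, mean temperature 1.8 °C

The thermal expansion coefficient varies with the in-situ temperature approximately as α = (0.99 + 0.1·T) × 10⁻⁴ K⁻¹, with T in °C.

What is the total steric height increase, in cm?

Δh = 17.0 cm

Layer 1: α = (0.99 + 0.1×24)×10⁻⁴ = 3.39×10⁻⁴ K⁻¹
Layer 2: α = (0.99 + 0.1×14)×10⁻⁴ = 2.39×10⁻⁴ K⁻¹
Layer 3: α = (0.99 + 0.1×1.8)×10⁻⁴ = 1.17×10⁻⁴ K⁻¹
270 × 0.37 × 3.39×10⁻⁴ = 0.0338661 m
Layer 2: 0.92 × 230 × 2.39×10⁻⁴ = 0.0505724 m
Layer 3: 1400 × 0.52 × 1.17×10⁻⁴ = 0.085176 m
Δh = 0.0338661 + 0.0505724 + 0.085176 = 0.1696145 m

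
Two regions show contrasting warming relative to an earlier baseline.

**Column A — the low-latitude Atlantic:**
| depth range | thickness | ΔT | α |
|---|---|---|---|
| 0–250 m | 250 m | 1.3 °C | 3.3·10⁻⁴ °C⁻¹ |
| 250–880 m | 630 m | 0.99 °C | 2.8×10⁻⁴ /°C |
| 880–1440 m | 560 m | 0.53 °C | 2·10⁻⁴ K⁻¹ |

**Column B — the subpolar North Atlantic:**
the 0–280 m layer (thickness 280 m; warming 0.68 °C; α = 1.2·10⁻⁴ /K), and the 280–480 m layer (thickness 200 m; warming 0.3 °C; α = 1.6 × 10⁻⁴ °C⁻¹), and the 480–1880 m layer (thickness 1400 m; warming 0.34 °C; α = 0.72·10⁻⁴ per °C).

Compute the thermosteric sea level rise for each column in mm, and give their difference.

Δh_A ≈ 341 mm, Δh_B ≈ 66.7 mm; difference ≈ 275 mm

A 0–250 m: 250 × 1.3 × 3.3×10⁻⁴ = 0.10725 m
A Layer 2: 630 × 0.99 × 2.8×10⁻⁴ = 0.174636 m
A 0.53 × 560 × 2×10⁻⁴ = 0.05936 m
A total: 0.341246 m
B 0.68 × 1.2×10⁻⁴ × 280 = 0.022848 m
B 0.3 × 200 × 1.6×10⁻⁴ = 0.00960 m
B 0.72×10⁻⁴ × 1400 × 0.34 = 0.034272 m
B total: 0.06672 m
Difference: 0.341246 − 0.06672 = 0.274526 m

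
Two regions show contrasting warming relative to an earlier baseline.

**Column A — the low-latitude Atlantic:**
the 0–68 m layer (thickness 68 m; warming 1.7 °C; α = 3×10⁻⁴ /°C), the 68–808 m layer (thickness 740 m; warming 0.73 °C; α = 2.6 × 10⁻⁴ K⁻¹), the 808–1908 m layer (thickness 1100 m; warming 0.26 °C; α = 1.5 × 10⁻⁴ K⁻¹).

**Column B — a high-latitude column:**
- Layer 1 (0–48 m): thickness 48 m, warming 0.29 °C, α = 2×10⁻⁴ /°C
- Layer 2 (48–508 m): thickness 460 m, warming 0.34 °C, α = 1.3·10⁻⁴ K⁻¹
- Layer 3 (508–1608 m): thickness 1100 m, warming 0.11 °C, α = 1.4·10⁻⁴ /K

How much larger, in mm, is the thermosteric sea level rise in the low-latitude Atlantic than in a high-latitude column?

A 0–68 m: 3×10⁻⁴ × 68 × 1.7 = 0.03468 m
A 0.73 × 740 × 2.6×10⁻⁴ = 0.140452 m
A 1100 × 1.5×10⁻⁴ × 0.26 = 0.04290 m
A total: 0.218032 m
B Layer 1: 48 × 0.29 × 2×10⁻⁴ = 0.002784 m
B Layer 2: 460 × 0.34 × 1.3×10⁻⁴ = 0.020332 m
B 1.4×10⁻⁴ × 0.11 × 1100 = 0.01694 m
B total: 0.040056 m
Difference: 0.218032 − 0.040056 = 0.177976 m

Δh_A − Δh_B ≈ 178 mm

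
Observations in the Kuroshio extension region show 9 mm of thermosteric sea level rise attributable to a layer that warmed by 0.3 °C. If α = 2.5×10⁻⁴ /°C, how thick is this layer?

H = Δh/(αΔT) = 0.009 / (2.5×10⁻⁴ × 0.3) = 120.0 m

120 m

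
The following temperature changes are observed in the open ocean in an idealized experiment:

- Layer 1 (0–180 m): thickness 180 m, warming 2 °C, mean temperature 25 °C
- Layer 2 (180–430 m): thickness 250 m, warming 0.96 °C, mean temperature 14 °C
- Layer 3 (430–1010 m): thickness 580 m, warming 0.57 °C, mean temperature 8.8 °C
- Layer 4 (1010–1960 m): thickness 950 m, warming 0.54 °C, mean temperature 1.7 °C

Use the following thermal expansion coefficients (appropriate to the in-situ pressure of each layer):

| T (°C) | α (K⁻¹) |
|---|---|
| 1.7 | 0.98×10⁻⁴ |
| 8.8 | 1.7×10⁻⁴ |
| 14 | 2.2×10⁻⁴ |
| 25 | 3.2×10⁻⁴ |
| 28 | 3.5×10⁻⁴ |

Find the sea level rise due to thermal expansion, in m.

Layer 1 at 25 °C → α = 3.2×10⁻⁴ K⁻¹
Layer 2 at 14 °C → α = 2.2×10⁻⁴ K⁻¹
Layer 3 at 8.8 °C → α = 1.7×10⁻⁴ K⁻¹
Layer 4 at 1.7 °C → α = 0.98×10⁻⁴ K⁻¹
0–180 m: 3.2×10⁻⁴ × 180 × 2 = 0.11520 m
250 × 2.2×10⁻⁴ × 0.96 = 0.05280 m
0.57 × 1.7×10⁻⁴ × 580 = 0.056202 m
Layer 4: 0.98×10⁻⁴ × 0.54 × 950 = 0.050274 m
Δh = 0.11520 + 0.05280 + 0.056202 + 0.050274 = 0.274476 m ≈ 0.274 m

0.274 m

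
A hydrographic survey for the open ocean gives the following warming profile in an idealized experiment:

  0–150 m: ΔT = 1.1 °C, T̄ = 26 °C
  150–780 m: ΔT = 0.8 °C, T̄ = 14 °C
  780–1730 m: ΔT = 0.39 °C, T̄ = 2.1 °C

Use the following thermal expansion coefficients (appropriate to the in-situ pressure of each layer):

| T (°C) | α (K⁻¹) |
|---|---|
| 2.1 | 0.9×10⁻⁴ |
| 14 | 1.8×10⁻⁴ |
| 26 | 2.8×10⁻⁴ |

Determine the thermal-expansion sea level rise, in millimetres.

170 mm of thermosteric rise

Layer 1 at 26 °C → α = 2.8×10⁻⁴ K⁻¹
Layer 2 at 14 °C → α = 1.8×10⁻⁴ K⁻¹
Layer 3 at 2.1 °C → α = 0.9×10⁻⁴ K⁻¹
1.1 × 150 × 2.8×10⁻⁴ = 0.04620 m
Layer 2: 1.8×10⁻⁴ × 0.8 × 630 = 0.09072 m
Layer 3: 950 × 0.9×10⁻⁴ × 0.39 = 0.033345 m
Δh = 0.04620 + 0.09072 + 0.033345 = 0.170265 m ≈ 170 mm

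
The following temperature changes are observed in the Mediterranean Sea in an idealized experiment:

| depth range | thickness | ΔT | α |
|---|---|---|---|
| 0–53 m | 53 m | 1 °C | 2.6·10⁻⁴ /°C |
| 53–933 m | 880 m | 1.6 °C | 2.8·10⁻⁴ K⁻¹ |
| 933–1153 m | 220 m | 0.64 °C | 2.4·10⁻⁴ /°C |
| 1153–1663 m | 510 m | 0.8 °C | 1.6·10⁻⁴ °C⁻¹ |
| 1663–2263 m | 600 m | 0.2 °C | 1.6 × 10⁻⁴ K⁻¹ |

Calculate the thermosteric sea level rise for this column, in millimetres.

Layer 1: 1 × 53 × 2.6×10⁻⁴ = 0.01378 m
53–933 m: 2.8×10⁻⁴ × 1.6 × 880 = 0.39424 m
933–1153 m: 2.4×10⁻⁴ × 0.64 × 220 = 0.033792 m
1.6×10⁻⁴ × 0.8 × 510 = 0.06528 m
1663–2263 m: 600 × 0.2 × 1.6×10⁻⁴ = 0.01920 m
Δh = 0.01378 + 0.39424 + 0.033792 + 0.06528 + 0.01920 = 0.526292 m ≈ 526 mm

526 mm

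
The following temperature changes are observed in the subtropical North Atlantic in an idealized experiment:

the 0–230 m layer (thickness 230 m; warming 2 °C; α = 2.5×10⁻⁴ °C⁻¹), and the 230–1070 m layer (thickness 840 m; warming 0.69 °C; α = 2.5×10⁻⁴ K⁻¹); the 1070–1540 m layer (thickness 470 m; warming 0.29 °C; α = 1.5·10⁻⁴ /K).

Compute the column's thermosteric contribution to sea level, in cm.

0–230 m: 230 × 2.5×10⁻⁴ × 2 = 0.11500 m
Layer 2: 2.5×10⁻⁴ × 840 × 0.69 = 0.14490 m
1.5×10⁻⁴ × 470 × 0.29 = 0.020445 m
Δh = 0.11500 + 0.14490 + 0.020445 = 0.280345 m ≈ 28.0 cm

28.0 cm of thermosteric rise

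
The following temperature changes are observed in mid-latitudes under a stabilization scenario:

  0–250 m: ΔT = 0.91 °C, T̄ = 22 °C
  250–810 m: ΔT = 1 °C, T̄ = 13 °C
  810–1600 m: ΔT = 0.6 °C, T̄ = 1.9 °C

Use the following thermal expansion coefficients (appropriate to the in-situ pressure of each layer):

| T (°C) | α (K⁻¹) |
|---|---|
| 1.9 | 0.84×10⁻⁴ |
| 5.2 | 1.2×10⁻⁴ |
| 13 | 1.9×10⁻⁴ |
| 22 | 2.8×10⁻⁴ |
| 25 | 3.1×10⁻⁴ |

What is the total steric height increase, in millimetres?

Layer 1 at 22 °C → α = 2.8×10⁻⁴ K⁻¹
Layer 2 at 13 °C → α = 1.9×10⁻⁴ K⁻¹
Layer 3 at 1.9 °C → α = 0.84×10⁻⁴ K⁻¹
0.91 × 2.8×10⁻⁴ × 250 = 0.06370 m
1 × 560 × 1.9×10⁻⁴ = 0.10640 m
810–1600 m: 790 × 0.84×10⁻⁴ × 0.6 = 0.039816 m
Δh = 0.06370 + 0.10640 + 0.039816 = 0.209916 m ≈ 210 mm

about 210 mm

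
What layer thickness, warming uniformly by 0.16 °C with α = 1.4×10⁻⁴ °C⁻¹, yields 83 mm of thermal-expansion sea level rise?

3700 m

H = Δh/(αΔT) = 0.083 / (1.4×10⁻⁴ × 0.16) ≈ 3705 m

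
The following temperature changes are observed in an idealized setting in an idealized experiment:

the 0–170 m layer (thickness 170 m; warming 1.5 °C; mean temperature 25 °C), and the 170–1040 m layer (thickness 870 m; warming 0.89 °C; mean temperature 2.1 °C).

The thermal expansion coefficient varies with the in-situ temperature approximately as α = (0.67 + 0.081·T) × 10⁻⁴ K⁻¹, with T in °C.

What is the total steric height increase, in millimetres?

Layer 1: α = (0.67 + 0.081×25)×10⁻⁴ = 2.695×10⁻⁴ K⁻¹
Layer 2: α = (0.67 + 0.081×2.1)×10⁻⁴ = 0.8401×10⁻⁴ K⁻¹
Layer 1: 1.5 × 170 × 2.695×10⁻⁴ = 0.0687225 m
0.89 × 870 × 0.8401×10⁻⁴ = 0.065048943 m
Δh = 0.0687225 + 0.065048943 = 0.133771443 m ≈ 134 mm

Δh = 134 mm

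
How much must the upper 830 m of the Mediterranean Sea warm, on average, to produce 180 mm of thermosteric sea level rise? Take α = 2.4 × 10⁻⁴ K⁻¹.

ΔT = Δh/(αH) = 0.18 / (2.4×10⁻⁴ × 830) ≈ 0.9036 K

ΔT ≈ 0.90 K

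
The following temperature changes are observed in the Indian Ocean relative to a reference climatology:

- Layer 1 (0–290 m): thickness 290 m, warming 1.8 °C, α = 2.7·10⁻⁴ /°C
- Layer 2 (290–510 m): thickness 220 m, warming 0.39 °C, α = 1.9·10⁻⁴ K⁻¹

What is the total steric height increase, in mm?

160 mm of thermosteric rise

Layer 1: 290 × 2.7×10⁻⁴ × 1.8 = 0.14094 m
290–510 m: 220 × 1.9×10⁻⁴ × 0.39 = 0.016302 m
Δh = 0.14094 + 0.016302 = 0.157242 m ≈ 160 mm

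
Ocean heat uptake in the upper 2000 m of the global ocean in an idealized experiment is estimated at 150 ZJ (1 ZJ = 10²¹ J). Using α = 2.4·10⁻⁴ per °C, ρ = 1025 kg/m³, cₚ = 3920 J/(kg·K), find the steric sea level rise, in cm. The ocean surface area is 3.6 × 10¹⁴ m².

Per unit area: Q = 150×10²¹ / (3.6×10¹⁴) ≈ 4.167×10⁸ J/m²
Δh = αQ/(ρcₚ) = 2.4×10⁻⁴ × 4.167×10⁸ / (1025 × 3920) ≈ 0.02489 m

2.49 cm of thermosteric rise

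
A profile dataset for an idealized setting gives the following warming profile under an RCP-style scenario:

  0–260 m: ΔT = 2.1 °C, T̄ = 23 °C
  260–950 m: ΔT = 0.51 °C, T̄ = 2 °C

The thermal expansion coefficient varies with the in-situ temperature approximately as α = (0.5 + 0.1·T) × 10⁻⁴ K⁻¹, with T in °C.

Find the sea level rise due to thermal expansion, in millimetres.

Δh = 178 mm

Layer 1: α = (0.5 + 0.1×23)×10⁻⁴ = 2.8×10⁻⁴ K⁻¹
Layer 2: α = (0.5 + 0.1×2)×10⁻⁴ = 0.7×10⁻⁴ K⁻¹
Layer 1: 2.8×10⁻⁴ × 2.1 × 260 = 0.15288 m
260–950 m: 0.7×10⁻⁴ × 690 × 0.51 = 0.024633 m
Δh = 0.15288 + 0.024633 = 0.177513 m ≈ 178 mm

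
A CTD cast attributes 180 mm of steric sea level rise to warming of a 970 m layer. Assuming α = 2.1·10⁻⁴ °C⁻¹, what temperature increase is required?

about 0.884 °C

ΔT = Δh/(αH) = 0.18 / (2.1×10⁻⁴ × 970) ≈ 0.8837 °C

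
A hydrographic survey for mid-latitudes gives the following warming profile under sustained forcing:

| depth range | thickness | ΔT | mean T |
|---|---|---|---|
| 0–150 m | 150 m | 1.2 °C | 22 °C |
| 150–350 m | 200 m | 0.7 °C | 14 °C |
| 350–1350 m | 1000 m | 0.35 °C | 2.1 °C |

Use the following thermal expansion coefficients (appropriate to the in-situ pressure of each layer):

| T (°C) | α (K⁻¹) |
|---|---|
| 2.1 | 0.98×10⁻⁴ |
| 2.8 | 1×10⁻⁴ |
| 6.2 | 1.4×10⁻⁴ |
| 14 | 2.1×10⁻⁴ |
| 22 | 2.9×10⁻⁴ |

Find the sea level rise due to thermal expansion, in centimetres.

Layer 1 at 22 °C → α = 2.9×10⁻⁴ K⁻¹
Layer 2 at 14 °C → α = 2.1×10⁻⁴ K⁻¹
Layer 3 at 2.1 °C → α = 0.98×10⁻⁴ K⁻¹
Layer 1: 2.9×10⁻⁴ × 1.2 × 150 = 0.05220 m
2.1×10⁻⁴ × 200 × 0.7 = 0.02940 m
Layer 3: 0.35 × 0.98×10⁻⁴ × 1000 = 0.03430 m
Δh = 0.05220 + 0.02940 + 0.03430 = 0.11590 m ≈ 11.6 cm

11.6 cm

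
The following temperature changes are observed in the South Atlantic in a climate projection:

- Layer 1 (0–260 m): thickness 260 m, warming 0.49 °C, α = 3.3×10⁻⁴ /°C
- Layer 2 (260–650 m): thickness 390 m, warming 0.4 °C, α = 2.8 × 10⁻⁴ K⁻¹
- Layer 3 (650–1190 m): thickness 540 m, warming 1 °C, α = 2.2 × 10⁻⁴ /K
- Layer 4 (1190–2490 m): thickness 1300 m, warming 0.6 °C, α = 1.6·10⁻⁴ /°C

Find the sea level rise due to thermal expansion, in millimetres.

Δh ≈ 330 mm

0.49 × 260 × 3.3×10⁻⁴ = 0.042042 m
260–650 m: 0.4 × 2.8×10⁻⁴ × 390 = 0.04368 m
650–1190 m: 540 × 2.2×10⁻⁴ × 1 = 0.11880 m
Layer 4: 1.6×10⁻⁴ × 0.6 × 1300 = 0.12480 m
Δh = 0.042042 + 0.04368 + 0.11880 + 0.12480 = 0.329322 m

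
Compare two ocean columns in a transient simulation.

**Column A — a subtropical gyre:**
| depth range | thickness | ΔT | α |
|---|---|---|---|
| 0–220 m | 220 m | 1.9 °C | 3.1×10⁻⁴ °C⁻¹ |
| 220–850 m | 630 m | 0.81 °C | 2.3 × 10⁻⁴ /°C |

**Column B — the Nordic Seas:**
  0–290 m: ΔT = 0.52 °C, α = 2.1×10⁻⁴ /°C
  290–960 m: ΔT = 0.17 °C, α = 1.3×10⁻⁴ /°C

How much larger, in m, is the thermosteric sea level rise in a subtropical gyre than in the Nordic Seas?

Δh_A − Δh_B ≈ 0.200 m

A 3.1×10⁻⁴ × 1.9 × 220 = 0.12958 m
A 2.3×10⁻⁴ × 630 × 0.81 = 0.117369 m
A total: 0.246949 m
B Layer 1: 0.52 × 2.1×10⁻⁴ × 290 = 0.031668 m
B 290–960 m: 0.17 × 1.3×10⁻⁴ × 670 = 0.014807 m
B total: 0.046475 m
Difference: 0.246949 − 0.046475 = 0.200474 m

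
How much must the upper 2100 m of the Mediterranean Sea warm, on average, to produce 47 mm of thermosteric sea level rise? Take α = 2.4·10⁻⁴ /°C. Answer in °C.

ΔT = Δh/(αH) = 0.047 / (2.4×10⁻⁴ × 2100) ≈ 0.09325 °C

ΔT ≈ 0.093 °C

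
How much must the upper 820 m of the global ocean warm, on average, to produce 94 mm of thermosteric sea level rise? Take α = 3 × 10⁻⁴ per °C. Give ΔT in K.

ΔT = Δh/(αH) = 0.094 / (3×10⁻⁴ × 820) ≈ 0.3821 K

ΔT ≈ 0.382 K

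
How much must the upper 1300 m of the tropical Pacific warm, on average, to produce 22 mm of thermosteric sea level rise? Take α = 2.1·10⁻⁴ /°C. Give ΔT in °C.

ΔT = Δh/(αH) = 0.022 / (2.1×10⁻⁴ × 1300) ≈ 0.08059 °C

ΔT ≈ 0.0806 °C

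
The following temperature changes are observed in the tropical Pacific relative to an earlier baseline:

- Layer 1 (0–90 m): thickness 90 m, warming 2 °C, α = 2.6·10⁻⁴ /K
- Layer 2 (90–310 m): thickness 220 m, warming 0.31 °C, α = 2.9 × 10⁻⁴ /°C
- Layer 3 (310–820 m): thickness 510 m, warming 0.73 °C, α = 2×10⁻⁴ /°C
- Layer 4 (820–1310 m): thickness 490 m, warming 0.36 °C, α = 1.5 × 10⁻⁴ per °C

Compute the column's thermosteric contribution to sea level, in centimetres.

Δh ≈ 16.7 cm

2.6×10⁻⁴ × 90 × 2 = 0.04680 m
0.31 × 2.9×10⁻⁴ × 220 = 0.019778 m
510 × 2×10⁻⁴ × 0.73 = 0.07446 m
820–1310 m: 0.36 × 1.5×10⁻⁴ × 490 = 0.02646 m
Δh = 0.04680 + 0.019778 + 0.07446 + 0.02646 = 0.167498 m ≈ 16.7 cm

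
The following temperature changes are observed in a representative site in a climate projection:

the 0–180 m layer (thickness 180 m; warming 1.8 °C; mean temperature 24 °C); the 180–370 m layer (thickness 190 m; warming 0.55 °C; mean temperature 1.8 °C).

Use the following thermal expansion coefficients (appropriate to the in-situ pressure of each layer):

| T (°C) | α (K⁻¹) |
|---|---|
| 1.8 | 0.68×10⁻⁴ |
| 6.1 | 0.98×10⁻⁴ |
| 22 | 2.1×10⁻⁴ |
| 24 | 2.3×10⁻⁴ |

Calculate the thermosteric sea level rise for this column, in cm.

8.2 cm of thermosteric rise

Layer 1 at 24 °C → α = 2.3×10⁻⁴ K⁻¹
Layer 2 at 1.8 °C → α = 0.68×10⁻⁴ K⁻¹
Layer 1: 180 × 2.3×10⁻⁴ × 1.8 = 0.07452 m
Layer 2: 0.68×10⁻⁴ × 190 × 0.55 = 0.007106 m
Δh = 0.07452 + 0.007106 = 0.081626 m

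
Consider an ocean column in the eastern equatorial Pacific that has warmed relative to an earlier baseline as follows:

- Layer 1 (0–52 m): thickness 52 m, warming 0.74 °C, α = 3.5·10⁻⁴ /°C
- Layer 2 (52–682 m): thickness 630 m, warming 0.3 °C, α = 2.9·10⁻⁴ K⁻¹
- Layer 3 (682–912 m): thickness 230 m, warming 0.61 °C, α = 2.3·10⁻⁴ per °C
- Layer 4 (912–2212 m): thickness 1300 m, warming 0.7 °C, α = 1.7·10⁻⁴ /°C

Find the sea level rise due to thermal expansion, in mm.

0.74 × 3.5×10⁻⁴ × 52 = 0.013468 m
Layer 2: 0.3 × 630 × 2.9×10⁻⁴ = 0.05481 m
2.3×10⁻⁴ × 0.61 × 230 = 0.032269 m
Layer 4: 1300 × 1.7×10⁻⁴ × 0.7 = 0.15470 m
Δh = 0.013468 + 0.05481 + 0.032269 + 0.15470 = 0.255247 m ≈ 255 mm

Δh ≈ 255 mm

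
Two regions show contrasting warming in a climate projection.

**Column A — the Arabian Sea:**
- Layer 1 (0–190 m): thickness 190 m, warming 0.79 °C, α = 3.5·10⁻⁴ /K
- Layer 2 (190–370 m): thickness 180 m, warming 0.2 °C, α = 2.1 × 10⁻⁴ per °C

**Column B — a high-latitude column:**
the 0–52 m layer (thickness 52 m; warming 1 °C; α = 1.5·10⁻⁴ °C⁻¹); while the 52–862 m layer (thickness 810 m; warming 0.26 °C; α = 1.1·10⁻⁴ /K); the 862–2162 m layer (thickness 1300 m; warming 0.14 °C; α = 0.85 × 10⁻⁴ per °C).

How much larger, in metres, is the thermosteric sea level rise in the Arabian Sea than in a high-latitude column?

0.014 m

A 190 × 0.79 × 3.5×10⁻⁴ = 0.052535 m
A Layer 2: 180 × 2.1×10⁻⁴ × 0.2 = 0.00756 m
A total: 0.060095 m
B Layer 1: 1.5×10⁻⁴ × 1 × 52 = 0.00780 m
B 1.1×10⁻⁴ × 810 × 0.26 = 0.023166 m
B 862–2162 m: 1300 × 0.14 × 0.85×10⁻⁴ = 0.01547 m
B total: 0.046436 m
Difference: 0.060095 − 0.046436 = 0.013659 m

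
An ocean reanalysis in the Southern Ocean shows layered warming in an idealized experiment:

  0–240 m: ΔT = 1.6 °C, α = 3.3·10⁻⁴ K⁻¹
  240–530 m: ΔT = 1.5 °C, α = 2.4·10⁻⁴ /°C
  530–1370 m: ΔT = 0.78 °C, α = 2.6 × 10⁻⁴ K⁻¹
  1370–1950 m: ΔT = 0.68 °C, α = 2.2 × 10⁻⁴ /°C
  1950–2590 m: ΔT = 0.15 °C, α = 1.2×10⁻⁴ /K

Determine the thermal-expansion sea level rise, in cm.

Δh = 50.0 cm

0–240 m: 3.3×10⁻⁴ × 1.6 × 240 = 0.12672 m
Layer 2: 1.5 × 290 × 2.4×10⁻⁴ = 0.10440 m
0.78 × 2.6×10⁻⁴ × 840 = 0.170352 m
1370–1950 m: 580 × 2.2×10⁻⁴ × 0.68 = 0.086768 m
Layer 5: 0.15 × 1.2×10⁻⁴ × 640 = 0.01152 m
Δh = 0.12672 + 0.10440 + 0.170352 + 0.086768 + 0.01152 = 0.49976 m ≈ 50.0 cm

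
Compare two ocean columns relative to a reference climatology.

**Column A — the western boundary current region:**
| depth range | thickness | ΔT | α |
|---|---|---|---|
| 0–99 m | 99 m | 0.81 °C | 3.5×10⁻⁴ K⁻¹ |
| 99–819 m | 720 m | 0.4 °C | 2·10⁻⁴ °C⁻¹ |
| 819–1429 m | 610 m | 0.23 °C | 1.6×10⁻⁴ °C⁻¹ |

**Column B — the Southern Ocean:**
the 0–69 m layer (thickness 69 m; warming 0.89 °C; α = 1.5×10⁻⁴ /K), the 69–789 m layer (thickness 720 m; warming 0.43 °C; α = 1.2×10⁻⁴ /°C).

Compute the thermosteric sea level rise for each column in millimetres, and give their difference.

A 0–99 m: 3.5×10⁻⁴ × 99 × 0.81 = 0.0280665 m
A 2×10⁻⁴ × 720 × 0.4 = 0.05760 m
A 610 × 1.6×10⁻⁴ × 0.23 = 0.022448 m
A total: 0.1081145 m
B Layer 1: 1.5×10⁻⁴ × 0.89 × 69 = 0.0092115 m
B Layer 2: 0.43 × 720 × 1.2×10⁻⁴ = 0.037152 m
B total: 0.0463635 m
Difference: 0.1081145 − 0.0463635 = 0.061751 m

Δh_A ≈ 108 mm, Δh_B ≈ 46.4 mm; difference ≈ 61.8 mm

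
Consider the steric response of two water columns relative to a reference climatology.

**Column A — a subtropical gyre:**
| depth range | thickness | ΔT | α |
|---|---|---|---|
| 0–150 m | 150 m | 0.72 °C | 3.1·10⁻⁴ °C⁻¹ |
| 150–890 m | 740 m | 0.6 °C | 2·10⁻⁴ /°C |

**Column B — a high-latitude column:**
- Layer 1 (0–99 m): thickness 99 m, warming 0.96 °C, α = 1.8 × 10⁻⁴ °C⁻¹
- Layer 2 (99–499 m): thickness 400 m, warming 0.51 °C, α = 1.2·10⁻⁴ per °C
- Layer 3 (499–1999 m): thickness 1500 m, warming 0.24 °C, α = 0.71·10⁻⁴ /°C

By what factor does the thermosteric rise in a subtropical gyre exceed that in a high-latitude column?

A 150 × 0.72 × 3.1×10⁻⁴ = 0.03348 m
A Layer 2: 740 × 0.6 × 2×10⁻⁴ = 0.08880 m
A total: 0.12228 m
B 0.96 × 99 × 1.8×10⁻⁴ = 0.0171072 m
B 99–499 m: 400 × 0.51 × 1.2×10⁻⁴ = 0.02448 m
B Layer 3: 1500 × 0.71×10⁻⁴ × 0.24 = 0.02556 m
B total: 0.0671472 m
Ratio: 0.12228 / 0.0671472 ≈ 1.821

1.8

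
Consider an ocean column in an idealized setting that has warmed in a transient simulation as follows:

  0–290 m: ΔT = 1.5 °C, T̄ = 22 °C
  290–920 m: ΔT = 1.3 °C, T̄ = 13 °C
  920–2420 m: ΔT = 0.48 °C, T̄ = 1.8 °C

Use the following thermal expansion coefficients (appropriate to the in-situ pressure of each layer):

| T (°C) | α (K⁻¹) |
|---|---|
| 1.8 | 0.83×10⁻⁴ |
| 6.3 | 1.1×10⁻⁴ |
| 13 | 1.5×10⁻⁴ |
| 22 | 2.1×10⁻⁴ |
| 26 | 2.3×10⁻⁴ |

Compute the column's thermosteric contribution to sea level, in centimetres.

Layer 1 at 22 °C → α = 2.1×10⁻⁴ K⁻¹
Layer 2 at 13 °C → α = 1.5×10⁻⁴ K⁻¹
Layer 3 at 1.8 °C → α = 0.83×10⁻⁴ K⁻¹
0–290 m: 290 × 1.5 × 2.1×10⁻⁴ = 0.09135 m
Layer 2: 1.5×10⁻⁴ × 1.3 × 630 = 0.12285 m
Layer 3: 1500 × 0.48 × 0.83×10⁻⁴ = 0.05976 m
Δh = 0.09135 + 0.12285 + 0.05976 = 0.27396 m

27.4 cm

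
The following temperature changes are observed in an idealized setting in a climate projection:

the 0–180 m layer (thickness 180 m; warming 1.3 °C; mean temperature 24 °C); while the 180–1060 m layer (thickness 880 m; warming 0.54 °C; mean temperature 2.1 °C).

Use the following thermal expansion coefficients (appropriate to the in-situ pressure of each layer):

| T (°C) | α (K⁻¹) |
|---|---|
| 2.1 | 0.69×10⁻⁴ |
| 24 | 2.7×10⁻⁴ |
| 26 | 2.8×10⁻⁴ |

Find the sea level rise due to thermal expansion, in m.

about 0.0960 m

Layer 1 at 24 °C → α = 2.7×10⁻⁴ K⁻¹
Layer 2 at 2.1 °C → α = 0.69×10⁻⁴ K⁻¹
0–180 m: 2.7×10⁻⁴ × 1.3 × 180 = 0.06318 m
Layer 2: 880 × 0.69×10⁻⁴ × 0.54 = 0.0327888 m
Δh = 0.06318 + 0.0327888 = 0.0959688 m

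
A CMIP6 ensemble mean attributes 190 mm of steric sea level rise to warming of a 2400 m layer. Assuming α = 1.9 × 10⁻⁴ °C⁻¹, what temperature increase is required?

0.42 K

ΔT = Δh/(αH) = 0.19 / (1.9×10⁻⁴ × 2400) ≈ 0.4167 K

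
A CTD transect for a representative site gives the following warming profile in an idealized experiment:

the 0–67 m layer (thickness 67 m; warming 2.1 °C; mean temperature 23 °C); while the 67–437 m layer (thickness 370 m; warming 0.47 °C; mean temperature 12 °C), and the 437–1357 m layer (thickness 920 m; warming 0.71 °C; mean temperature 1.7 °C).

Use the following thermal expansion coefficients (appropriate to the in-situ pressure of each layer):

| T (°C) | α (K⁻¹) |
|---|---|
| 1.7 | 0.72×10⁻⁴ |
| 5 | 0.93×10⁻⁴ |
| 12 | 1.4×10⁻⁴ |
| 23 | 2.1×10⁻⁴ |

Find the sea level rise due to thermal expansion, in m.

0.101 m

Layer 1 at 23 °C → α = 2.1×10⁻⁴ K⁻¹
Layer 2 at 12 °C → α = 1.4×10⁻⁴ K⁻¹
Layer 3 at 1.7 °C → α = 0.72×10⁻⁴ K⁻¹
Layer 1: 2.1×10⁻⁴ × 67 × 2.1 = 0.029547 m
Layer 2: 370 × 1.4×10⁻⁴ × 0.47 = 0.024346 m
437–1357 m: 0.72×10⁻⁴ × 920 × 0.71 = 0.0470304 m
Δh = 0.029547 + 0.024346 + 0.0470304 = 0.1009234 m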